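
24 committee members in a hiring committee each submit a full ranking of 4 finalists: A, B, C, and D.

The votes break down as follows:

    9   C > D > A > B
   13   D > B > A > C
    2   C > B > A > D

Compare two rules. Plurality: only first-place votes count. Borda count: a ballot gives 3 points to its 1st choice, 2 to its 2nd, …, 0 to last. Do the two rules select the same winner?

Plurality first-place counts: A 0, B 0, C 11, D 13 → D.
Borda totals: A 24, B 30, C 33, D 57 → D.
The two rules agree on D.

Yes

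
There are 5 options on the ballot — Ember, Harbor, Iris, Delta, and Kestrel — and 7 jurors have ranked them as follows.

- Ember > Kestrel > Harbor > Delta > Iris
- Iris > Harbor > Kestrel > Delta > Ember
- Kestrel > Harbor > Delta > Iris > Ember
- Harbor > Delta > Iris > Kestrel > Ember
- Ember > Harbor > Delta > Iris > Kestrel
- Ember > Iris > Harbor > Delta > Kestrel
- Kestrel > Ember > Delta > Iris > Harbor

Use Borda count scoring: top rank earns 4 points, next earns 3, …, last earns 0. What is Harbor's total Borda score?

Borda scores:
  Ember: 4 + 0 + 0 + 0 + 4 + 4 + 3 = 15
  Harbor: 2 + 3 + 3 + 4 + 3 + 2 + 0 = 17
  Iris: 0 + 4 + 1 + 2 + 1 + 3 + 1 = 12
  Delta: 1 + 1 + 2 + 3 + 2 + 1 + 2 = 12
  Kestrel: 3 + 2 + 4 + 1 + 0 + 0 + 4 = 14

17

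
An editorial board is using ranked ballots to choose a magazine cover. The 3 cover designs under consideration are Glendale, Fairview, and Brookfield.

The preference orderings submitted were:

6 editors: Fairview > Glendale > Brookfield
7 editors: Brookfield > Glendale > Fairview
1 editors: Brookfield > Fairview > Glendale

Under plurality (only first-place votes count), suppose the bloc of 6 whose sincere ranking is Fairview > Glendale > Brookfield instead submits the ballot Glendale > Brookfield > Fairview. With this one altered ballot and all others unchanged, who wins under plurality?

First-place totals with the altered ballot: Glendale 6, Fairview 0, Brookfield 8.
The winner is unchanged: still Brookfield.

Brookfield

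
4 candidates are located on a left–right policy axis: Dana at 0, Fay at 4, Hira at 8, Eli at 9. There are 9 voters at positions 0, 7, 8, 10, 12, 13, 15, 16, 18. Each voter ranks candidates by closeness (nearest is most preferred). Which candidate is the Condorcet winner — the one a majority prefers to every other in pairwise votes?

Eli

With single-peaked preferences on a line, the Condorcet winner is the candidate closest to the median voter.
The median voter (position 12) is closest to Eli at 9.
Check: Eli vs Dana — voters closer to Eli: 8 of 9.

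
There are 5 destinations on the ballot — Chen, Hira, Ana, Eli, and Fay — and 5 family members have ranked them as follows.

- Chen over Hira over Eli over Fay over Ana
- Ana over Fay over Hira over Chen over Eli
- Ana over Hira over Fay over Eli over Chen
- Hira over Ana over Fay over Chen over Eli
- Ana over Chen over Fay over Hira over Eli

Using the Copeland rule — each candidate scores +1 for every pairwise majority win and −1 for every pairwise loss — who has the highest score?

Pairwise results:
  Chen vs Hira: Hira wins 3–2.
  Chen vs Ana: Ana wins 4–1.
  Chen vs Eli: Chen wins 4–1.
  Chen vs Fay: Fay wins 3–2.
  Hira vs Ana: Ana wins 3–2.
  Hira vs Eli: Hira wins 5–0.
  Hira vs Fay: Hira wins 3–2.
  Ana vs Eli: Ana wins 4–1.
  Ana vs Fay: Ana wins 4–1.
  Eli vs Fay: Fay wins 4–1.
Copeland scores (wins − losses):
  Chen: 1 − 3 = -2
  Hira: 3 − 1 = 2
  Ana: 4 − 0 = 4
  Eli: 0 − 4 = -4
  Fay: 2 − 2 = 0
Ana has the best Copeland score.

Ana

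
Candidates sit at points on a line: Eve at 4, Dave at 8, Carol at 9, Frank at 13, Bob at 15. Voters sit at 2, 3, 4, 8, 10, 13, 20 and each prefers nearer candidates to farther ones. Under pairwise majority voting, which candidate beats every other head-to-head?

Dave

With single-peaked preferences on a line, the Condorcet winner is the candidate closest to the median voter.
The median voter (position 8) is closest to Dave at 8.
Check: Dave vs Frank — voters closer to Dave: 5 of 7.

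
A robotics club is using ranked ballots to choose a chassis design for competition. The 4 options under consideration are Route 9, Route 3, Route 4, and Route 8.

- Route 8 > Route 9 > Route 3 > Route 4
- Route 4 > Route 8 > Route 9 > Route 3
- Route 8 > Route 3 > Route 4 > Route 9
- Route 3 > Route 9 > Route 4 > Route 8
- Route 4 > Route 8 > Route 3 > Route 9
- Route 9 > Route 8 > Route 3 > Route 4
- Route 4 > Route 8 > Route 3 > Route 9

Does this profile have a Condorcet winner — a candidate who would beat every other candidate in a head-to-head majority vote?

No

Head-to-head results (7 voters total):
Route 9 vs Route 3: Route 3 wins 4–3.
Route 9 vs Route 4: Route 4 wins 4–3.
Route 9 vs Route 8: Route 8 wins 5–2.
Route 3 vs Route 4: Route 3 wins 4–3.
Route 3 vs Route 8: Route 8 wins 6–1.
Route 4 vs Route 8: Route 4 wins 4–3.
No candidate beats all others: Route 3 beats Route 4 beats Route 8 beats Route 3, a majority cycle.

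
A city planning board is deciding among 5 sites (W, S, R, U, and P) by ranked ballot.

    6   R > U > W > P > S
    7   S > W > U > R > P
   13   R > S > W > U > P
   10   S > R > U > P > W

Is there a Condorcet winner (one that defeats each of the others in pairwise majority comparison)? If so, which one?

R

Head-to-head results (36 voters total):
W vs S: S wins 30–6.
W vs R: R wins 29–7.
W vs U: W wins 20–16.
W vs P: W wins 26–10.
S vs R: R wins 19–17.
S vs U: S wins 30–6.
S vs P: S wins 30–6.
R vs U: R wins 29–7.
R vs P: R wins 36–0.
U vs P: U wins 36–0.
R beats each rival — W (29–7), S (19–17), U (29–7), P (36–0) — so R is the Condorcet winner.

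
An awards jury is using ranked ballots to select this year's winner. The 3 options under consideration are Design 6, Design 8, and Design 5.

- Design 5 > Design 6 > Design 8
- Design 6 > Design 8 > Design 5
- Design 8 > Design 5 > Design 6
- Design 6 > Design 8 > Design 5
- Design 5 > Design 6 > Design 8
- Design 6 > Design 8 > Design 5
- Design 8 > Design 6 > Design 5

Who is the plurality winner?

First-place vote totals:
  Design 6: 3
  Design 8: 2
  Design 5: 2
Design 6 has the most first-place votes.

Design 6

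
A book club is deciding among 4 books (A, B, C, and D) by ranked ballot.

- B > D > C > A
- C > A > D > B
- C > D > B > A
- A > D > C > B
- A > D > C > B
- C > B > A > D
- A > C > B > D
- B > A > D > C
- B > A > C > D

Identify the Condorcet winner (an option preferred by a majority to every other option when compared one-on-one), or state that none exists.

Head-to-head results (9 voters total):
A vs B: B wins 5–4.
A vs C: A wins 5–4.
A vs D: A wins 7–2.
B vs C: C wins 6–3.
B vs D: B wins 5–4.
C vs D: C wins 5–4.
No candidate beats all others: A beats C beats B beats A, a majority cycle.

No Condorcet winner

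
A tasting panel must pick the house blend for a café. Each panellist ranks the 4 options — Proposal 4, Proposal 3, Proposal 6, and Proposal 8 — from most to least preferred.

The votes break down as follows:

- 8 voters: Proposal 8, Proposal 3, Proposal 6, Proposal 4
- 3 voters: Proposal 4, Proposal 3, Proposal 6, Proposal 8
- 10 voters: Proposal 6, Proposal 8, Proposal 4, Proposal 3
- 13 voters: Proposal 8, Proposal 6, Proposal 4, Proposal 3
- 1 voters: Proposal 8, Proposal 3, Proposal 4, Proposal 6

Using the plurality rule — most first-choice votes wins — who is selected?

Proposal 8

First-place vote totals:
  Proposal 4: 3
  Proposal 3: 0
  Proposal 6: 10
  Proposal 8: 22
Proposal 8 has the most first-place votes.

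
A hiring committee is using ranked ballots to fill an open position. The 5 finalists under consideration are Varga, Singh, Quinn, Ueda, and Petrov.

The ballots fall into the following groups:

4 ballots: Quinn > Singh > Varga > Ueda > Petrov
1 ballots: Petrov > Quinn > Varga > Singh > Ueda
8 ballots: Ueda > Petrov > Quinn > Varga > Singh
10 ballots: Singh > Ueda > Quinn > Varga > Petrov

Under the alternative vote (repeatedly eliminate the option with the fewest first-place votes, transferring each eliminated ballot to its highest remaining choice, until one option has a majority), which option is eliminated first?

Varga

Round 1: Singh 10, Ueda 8, Quinn 4, Petrov 1, Varga 0. Varga has the fewest and is eliminated.
Round 2: Singh 10, Ueda 8, Quinn 4, Petrov 1. Petrov has the fewest and is eliminated.
Round 3: Singh 10, Ueda 8, Quinn 5. Quinn has the fewest and is eliminated.
Round 4: Singh 15, Ueda 8. Singh has a majority.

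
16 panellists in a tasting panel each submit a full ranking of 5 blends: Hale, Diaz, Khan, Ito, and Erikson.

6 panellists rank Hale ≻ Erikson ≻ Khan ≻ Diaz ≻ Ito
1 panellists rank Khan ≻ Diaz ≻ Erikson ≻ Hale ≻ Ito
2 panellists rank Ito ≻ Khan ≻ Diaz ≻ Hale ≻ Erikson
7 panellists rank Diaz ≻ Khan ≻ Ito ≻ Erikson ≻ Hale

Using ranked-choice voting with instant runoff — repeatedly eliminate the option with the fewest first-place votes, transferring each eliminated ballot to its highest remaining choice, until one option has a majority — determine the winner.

Round 1: Diaz 7, Hale 6, Ito 2, Khan 1, Erikson 0. Erikson has the fewest and is eliminated.
Round 2: Diaz 7, Hale 6, Ito 2, Khan 1. Khan has the fewest and is eliminated.
Round 3: Diaz 8, Hale 6, Ito 2. Ito has the fewest and is eliminated.
Round 4: Diaz 10, Hale 6. Diaz has a majority.

Diaz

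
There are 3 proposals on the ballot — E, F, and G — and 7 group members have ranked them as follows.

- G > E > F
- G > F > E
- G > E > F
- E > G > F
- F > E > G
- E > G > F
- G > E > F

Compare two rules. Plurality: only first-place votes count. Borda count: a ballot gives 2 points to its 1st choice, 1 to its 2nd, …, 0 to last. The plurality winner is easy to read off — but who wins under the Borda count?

Plurality first-place counts: E 2, F 1, G 4 → G.
Borda totals: E 8, F 3, G 10 → G.

G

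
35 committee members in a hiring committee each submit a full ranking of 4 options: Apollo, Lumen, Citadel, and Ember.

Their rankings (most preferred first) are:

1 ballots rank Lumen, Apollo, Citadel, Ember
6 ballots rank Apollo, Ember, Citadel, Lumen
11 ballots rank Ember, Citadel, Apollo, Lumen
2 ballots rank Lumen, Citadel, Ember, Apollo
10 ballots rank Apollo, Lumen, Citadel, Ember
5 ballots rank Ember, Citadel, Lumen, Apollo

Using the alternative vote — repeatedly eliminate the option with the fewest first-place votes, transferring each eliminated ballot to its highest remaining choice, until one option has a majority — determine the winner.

Ember

Round 1: Apollo 16, Ember 16, Lumen 3, Citadel 0. Citadel has the fewest and is eliminated.
Round 2: Apollo 16, Ember 16, Lumen 3. Lumen has the fewest and is eliminated.
Round 3: Ember 18, Apollo 17. Ember has a majority.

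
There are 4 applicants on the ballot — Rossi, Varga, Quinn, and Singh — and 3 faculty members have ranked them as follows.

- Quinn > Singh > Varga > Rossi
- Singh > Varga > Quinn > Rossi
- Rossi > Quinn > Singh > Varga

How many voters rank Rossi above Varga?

Ballots ranking Rossi above Varga: 1.
Ballots ranking Varga above Rossi: 2.
So 1 of 3 voters prefer Rossi to Varga.

1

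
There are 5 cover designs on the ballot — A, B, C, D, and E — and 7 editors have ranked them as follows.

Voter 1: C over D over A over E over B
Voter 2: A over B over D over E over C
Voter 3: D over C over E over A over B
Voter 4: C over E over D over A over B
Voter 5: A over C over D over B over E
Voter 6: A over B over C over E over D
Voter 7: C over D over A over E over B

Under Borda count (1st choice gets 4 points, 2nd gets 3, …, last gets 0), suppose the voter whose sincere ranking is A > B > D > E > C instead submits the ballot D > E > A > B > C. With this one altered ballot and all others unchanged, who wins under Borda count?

C

Borda totals with the altered ballot: A 16, B 5, C 20, D 18, E 11.
The winner is unchanged: still C.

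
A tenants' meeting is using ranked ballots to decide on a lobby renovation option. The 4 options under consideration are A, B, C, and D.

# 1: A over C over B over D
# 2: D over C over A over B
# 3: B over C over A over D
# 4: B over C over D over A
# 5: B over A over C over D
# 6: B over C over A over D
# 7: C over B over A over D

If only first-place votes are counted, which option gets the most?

First-place vote totals:
  A: 1
  B: 4
  C: 1
  D: 1
B has the most first-place votes.

B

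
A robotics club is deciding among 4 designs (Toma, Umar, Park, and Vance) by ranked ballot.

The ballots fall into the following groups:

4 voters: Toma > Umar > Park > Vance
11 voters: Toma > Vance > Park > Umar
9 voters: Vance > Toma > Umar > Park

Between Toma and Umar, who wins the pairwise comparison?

Toma

Ballots ranking Toma above Umar: 4+11+9 = 24.
Ballots ranking Umar above Toma: 0.
Toma wins the head-to-head, 24–0.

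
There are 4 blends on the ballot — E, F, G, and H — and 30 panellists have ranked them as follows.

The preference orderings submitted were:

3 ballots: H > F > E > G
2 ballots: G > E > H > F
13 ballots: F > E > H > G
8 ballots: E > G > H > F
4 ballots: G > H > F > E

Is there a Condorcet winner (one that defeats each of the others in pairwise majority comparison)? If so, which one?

Head-to-head results (30 voters total):
E vs F: F wins 20–10.
E vs G: E wins 24–6.
E vs H: E wins 23–7.
F vs G: F wins 16–14.
F vs H: H wins 17–13.
G vs H: H wins 16–14.
No candidate beats all others: E beats H beats F beats E, a majority cycle.

None — there is no Condorcet winner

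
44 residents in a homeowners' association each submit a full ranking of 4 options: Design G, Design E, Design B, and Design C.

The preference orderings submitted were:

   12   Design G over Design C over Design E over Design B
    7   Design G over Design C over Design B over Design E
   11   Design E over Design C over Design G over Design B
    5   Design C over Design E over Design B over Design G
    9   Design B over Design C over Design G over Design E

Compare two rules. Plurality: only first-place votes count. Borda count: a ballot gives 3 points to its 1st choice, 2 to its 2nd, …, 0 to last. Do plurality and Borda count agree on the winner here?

No

Plurality first-place counts: Design G 19, Design E 11, Design B 9, Design C 5 → Design G.
Borda totals: Design G 77, Design E 55, Design B 39, Design C 93 → Design C.
The two rules disagree: plurality picks Design G, Borda picks Design C.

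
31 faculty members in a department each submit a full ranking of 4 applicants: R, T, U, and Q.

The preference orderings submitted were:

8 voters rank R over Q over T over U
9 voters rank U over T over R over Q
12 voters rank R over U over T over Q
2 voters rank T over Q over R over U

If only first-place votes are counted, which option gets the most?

First-place vote totals:
  R: 20
  T: 2
  U: 9
  Q: 0
R has the most first-place votes.

R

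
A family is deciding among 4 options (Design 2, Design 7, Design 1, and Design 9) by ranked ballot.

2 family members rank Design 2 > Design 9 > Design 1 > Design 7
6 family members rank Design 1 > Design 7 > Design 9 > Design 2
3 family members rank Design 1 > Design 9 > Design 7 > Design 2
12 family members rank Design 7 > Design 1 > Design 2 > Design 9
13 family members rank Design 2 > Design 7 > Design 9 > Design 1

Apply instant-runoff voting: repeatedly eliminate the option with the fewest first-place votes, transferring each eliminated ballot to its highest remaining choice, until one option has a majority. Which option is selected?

Design 7

Round 1: Design 2 15, Design 7 12, Design 1 9, Design 9 0. Design 9 has the fewest and is eliminated.
Round 2: Design 2 15, Design 7 12, Design 1 9. Design 1 has the fewest and is eliminated.
Round 3: Design 7 21, Design 2 15. Design 7 has a majority.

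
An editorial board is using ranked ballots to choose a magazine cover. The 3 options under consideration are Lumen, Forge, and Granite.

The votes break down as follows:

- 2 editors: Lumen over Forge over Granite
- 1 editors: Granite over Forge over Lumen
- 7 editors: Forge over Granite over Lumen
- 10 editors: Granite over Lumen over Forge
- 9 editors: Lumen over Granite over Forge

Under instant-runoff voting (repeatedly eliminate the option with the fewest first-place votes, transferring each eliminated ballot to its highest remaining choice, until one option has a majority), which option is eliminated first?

Forge

Round 1: Lumen 11, Granite 11, Forge 7. Forge has the fewest and is eliminated.
Round 2: Granite 18, Lumen 11. Granite has a majority.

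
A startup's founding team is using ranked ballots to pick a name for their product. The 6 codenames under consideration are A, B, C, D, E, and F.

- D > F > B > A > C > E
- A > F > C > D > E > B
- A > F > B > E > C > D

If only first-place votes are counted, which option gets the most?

A

First-place vote totals:
  A: 2
  B: 0
  C: 0
  D: 1
  E: 0
  F: 0
A has the most first-place votes.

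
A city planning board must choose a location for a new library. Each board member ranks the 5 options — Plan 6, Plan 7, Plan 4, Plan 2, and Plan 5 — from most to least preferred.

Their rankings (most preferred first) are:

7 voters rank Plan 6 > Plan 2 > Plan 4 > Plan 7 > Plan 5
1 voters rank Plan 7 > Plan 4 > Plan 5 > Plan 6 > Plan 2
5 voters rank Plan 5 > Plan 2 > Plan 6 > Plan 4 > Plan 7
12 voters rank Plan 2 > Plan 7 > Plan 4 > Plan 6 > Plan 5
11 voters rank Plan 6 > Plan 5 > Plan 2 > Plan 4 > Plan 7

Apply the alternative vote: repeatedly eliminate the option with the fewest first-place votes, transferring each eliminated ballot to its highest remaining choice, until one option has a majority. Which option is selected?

Round 1: Plan 6 18, Plan 2 12, Plan 5 5, Plan 7 1, Plan 4 0. Plan 4 has the fewest and is eliminated.
Round 2: Plan 6 18, Plan 2 12, Plan 5 5, Plan 7 1. Plan 7 has the fewest and is eliminated.
Round 3: Plan 6 18, Plan 2 12, Plan 5 6. Plan 5 has the fewest and is eliminated.
Round 4: Plan 6 19, Plan 2 17. Plan 6 has a majority.

Plan 6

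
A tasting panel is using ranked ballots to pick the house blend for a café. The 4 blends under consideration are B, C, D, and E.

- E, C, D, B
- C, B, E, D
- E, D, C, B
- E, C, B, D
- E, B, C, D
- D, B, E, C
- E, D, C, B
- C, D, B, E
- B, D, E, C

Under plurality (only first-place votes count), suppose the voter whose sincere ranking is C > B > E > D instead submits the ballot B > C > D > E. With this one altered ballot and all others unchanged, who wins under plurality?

First-place totals with the altered ballot: B 2, C 1, D 1, E 5.
The winner is unchanged: still E.

E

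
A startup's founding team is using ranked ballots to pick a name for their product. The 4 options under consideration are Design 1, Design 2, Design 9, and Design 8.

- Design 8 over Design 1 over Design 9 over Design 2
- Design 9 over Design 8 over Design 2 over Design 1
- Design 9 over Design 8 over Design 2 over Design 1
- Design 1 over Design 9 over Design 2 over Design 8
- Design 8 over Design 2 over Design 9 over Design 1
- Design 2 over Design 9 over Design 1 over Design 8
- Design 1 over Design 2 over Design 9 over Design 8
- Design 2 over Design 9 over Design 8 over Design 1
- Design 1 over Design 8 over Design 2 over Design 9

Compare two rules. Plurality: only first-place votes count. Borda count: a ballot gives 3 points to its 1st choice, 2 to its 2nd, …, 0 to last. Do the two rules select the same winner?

No

Plurality first-place counts: Design 1 3, Design 2 2, Design 9 2, Design 8 2 → Design 1.
Borda totals: Design 1 12, Design 2 14, Design 9 15, Design 8 13 → Design 9.
The two rules disagree: plurality picks Design 1, Borda picks Design 9.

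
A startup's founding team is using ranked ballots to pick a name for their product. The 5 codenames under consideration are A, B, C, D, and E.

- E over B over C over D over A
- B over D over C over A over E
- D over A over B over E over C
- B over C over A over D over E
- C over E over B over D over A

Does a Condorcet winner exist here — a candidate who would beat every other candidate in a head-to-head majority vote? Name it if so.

B

Head-to-head results (5 voters total):
A vs B: B wins 4–1.
A vs C: C wins 4–1.
A vs D: D wins 4–1.
A vs E: A wins 3–2.
B vs C: B wins 4–1.
B vs D: B wins 4–1.
B vs E: B wins 3–2.
C vs D: C wins 3–2.
C vs E: C wins 3–2.
D vs E: D wins 3–2.
B beats each rival — A (4–1), C (4–1), D (4–1), E (3–2) — so B is the Condorcet winner.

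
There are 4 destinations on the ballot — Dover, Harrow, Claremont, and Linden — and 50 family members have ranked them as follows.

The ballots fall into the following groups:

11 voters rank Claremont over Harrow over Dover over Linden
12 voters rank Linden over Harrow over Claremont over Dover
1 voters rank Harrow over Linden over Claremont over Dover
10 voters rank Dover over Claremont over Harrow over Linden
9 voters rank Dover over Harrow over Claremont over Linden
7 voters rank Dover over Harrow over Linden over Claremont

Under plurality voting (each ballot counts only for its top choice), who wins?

First-place vote totals:
  Dover: 26
  Harrow: 1
  Claremont: 11
  Linden: 12
Dover has the most first-place votes.

Dover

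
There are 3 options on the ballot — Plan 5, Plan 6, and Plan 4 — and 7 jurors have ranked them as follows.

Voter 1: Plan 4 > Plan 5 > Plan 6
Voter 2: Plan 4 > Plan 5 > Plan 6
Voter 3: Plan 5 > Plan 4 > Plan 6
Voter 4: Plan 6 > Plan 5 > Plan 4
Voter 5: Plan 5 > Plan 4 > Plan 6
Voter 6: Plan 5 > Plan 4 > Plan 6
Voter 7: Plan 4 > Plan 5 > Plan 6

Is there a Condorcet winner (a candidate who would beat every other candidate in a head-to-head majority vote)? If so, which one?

Plan 5

Head-to-head results (7 voters total):
Plan 5 vs Plan 6: Plan 5 wins 6–1.
Plan 5 vs Plan 4: Plan 5 wins 4–3.
Plan 6 vs Plan 4: Plan 4 wins 6–1.
Plan 5 beats each rival — Plan 6 (6–1), Plan 4 (4–3) — so Plan 5 is the Condorcet winner.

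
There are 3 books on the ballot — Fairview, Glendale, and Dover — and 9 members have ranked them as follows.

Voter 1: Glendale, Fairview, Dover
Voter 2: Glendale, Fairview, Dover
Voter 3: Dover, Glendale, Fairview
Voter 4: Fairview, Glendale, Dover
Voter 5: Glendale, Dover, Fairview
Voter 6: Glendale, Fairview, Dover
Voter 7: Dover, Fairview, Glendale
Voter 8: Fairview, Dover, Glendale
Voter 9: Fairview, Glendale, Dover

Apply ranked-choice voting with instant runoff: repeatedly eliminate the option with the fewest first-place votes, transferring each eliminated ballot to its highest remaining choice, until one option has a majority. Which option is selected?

Round 1: Glendale 4, Fairview 3, Dover 2. Dover has the fewest and is eliminated.
Round 2: Glendale 5, Fairview 4. Glendale has a majority.

Glendale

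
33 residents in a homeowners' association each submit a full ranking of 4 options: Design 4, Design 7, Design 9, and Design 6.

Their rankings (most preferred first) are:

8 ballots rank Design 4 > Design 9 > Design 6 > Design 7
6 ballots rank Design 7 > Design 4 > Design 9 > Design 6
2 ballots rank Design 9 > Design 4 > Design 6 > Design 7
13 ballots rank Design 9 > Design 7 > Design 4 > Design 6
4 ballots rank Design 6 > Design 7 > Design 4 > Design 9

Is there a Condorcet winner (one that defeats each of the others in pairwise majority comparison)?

No

Head-to-head results (33 voters total):
Design 4 vs Design 7: Design 7 wins 23–10.
Design 4 vs Design 9: Design 4 wins 18–15.
Design 4 vs Design 6: Design 4 wins 29–4.
Design 7 vs Design 9: Design 9 wins 23–10.
Design 7 vs Design 6: Design 7 wins 19–14.
Design 9 vs Design 6: Design 9 wins 29–4.
No candidate beats all others: Design 4 beats Design 9 beats Design 7 beats Design 4, a majority cycle.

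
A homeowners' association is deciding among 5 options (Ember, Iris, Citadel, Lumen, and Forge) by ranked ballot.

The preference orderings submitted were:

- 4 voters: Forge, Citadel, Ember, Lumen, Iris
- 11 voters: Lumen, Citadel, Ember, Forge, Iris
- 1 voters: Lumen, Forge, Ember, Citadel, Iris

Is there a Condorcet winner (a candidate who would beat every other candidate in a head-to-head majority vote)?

Yes

Head-to-head results (16 voters total):
Ember vs Iris: Ember wins 16–0.
Ember vs Citadel: Citadel wins 15–1.
Ember vs Lumen: Lumen wins 12–4.
Ember vs Forge: Ember wins 11–5.
Iris vs Citadel: Citadel wins 16–0.
Iris vs Lumen: Lumen wins 16–0.
Iris vs Forge: Forge wins 16–0.
Citadel vs Lumen: Lumen wins 12–4.
Citadel vs Forge: Citadel wins 11–5.
Lumen vs Forge: Lumen wins 12–4.
Lumen beats each rival — Ember (12–4), Iris (16–0), Citadel (12–4), Forge (12–4) — so Lumen is the Condorcet winner.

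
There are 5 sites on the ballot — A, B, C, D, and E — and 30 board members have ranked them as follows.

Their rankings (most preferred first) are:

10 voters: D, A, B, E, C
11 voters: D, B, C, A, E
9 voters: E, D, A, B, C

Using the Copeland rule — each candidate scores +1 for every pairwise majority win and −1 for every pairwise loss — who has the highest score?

D

Pairwise results:
  A vs B: A wins 19–11.
  A vs C: A wins 19–11.
  A vs D: D wins 30–0.
  A vs E: A wins 21–9.
  B vs C: B wins 30–0.
  B vs D: D wins 30–0.
  B vs E: B wins 21–9.
  C vs D: D wins 30–0.
  C vs E: E wins 19–11.
  D vs E: D wins 21–9.
Copeland scores (wins − losses):
  A: 3 − 1 = 2
  B: 2 − 2 = 0
  C: 0 − 4 = -4
  D: 4 − 0 = 4
  E: 1 − 3 = -2
D has the best Copeland score.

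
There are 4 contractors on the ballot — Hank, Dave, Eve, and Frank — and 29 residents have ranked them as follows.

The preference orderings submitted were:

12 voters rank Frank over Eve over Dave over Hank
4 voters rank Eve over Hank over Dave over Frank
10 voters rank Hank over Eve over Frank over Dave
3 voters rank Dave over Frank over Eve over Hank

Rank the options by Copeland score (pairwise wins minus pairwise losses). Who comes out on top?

Pairwise results:
  Hank vs Dave: Dave wins 15–14.
  Hank vs Eve: Eve wins 19–10.
  Hank vs Frank: Frank wins 15–14.
  Dave vs Eve: Eve wins 26–3.
  Dave vs Frank: Frank wins 22–7.
  Eve vs Frank: Frank wins 15–14.
Copeland scores (wins − losses):
  Hank: 0 − 3 = -3
  Dave: 1 − 2 = -1
  Eve: 2 − 1 = 1
  Frank: 3 − 0 = 3
Frank has the best Copeland score.

Frank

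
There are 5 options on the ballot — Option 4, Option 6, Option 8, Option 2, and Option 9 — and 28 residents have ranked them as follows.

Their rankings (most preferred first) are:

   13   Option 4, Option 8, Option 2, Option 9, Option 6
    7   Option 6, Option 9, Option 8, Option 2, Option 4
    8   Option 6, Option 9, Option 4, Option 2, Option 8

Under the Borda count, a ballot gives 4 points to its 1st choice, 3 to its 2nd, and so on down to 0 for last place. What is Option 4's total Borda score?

Borda scores:
  Option 4: 13·4 + 7·0 + 8·2 = 68
  Option 6: 13·0 + 7·4 + 8·4 = 60
  Option 8: 13·3 + 7·2 + 8·0 = 53
  Option 2: 13·2 + 7·1 + 8·1 = 41
  Option 9: 13·1 + 7·3 + 8·3 = 58

68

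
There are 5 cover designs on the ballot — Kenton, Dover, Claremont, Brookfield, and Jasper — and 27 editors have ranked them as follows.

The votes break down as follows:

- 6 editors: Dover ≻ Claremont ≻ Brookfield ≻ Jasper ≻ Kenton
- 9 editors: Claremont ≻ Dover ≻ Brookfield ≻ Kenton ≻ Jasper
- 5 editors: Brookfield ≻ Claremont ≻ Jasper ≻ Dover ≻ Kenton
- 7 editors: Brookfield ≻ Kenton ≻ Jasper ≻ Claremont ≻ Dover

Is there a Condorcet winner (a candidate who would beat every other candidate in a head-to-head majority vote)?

Head-to-head results (27 voters total):
Kenton vs Dover: Dover wins 20–7.
Kenton vs Claremont: Claremont wins 20–7.
Kenton vs Brookfield: Brookfield wins 27–0.
Kenton vs Jasper: Kenton wins 16–11.
Dover vs Claremont: Claremont wins 21–6.
Dover vs Brookfield: Dover wins 15–12.
Dover vs Jasper: Dover wins 15–12.
Claremont vs Brookfield: Claremont wins 15–12.
Claremont vs Jasper: Claremont wins 20–7.
Brookfield vs Jasper: Brookfield wins 27–0.
Claremont beats each rival — Kenton (20–7), Dover (21–6), Brookfield (15–12), Jasper (20–7) — so Claremont is the Condorcet winner.

Yes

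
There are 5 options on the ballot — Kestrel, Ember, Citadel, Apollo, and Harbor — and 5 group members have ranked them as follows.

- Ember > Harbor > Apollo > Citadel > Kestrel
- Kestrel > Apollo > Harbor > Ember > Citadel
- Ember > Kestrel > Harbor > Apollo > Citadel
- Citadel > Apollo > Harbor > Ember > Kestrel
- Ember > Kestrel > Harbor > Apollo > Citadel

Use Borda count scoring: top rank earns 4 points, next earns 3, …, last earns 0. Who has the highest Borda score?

Ember

Borda scores:
  Kestrel: 0 + 4 + 3 + 0 + 3 = 10
  Ember: 4 + 1 + 4 + 1 + 4 = 14
  Citadel: 1 + 0 + 0 + 4 + 0 = 5
  Apollo: 2 + 3 + 1 + 3 + 1 = 10
  Harbor: 3 + 2 + 2 + 2 + 2 = 11
Ember has the highest total.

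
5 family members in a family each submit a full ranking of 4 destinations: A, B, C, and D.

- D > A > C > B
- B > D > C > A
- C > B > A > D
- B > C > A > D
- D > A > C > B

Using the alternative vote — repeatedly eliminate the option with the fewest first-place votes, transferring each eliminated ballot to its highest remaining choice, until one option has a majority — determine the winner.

B

Round 1: B 2, D 2, C 1, A 0. A has the fewest and is eliminated.
Round 2: B 2, D 2, C 1. C has the fewest and is eliminated.
Round 3: B 3, D 2. B has a majority.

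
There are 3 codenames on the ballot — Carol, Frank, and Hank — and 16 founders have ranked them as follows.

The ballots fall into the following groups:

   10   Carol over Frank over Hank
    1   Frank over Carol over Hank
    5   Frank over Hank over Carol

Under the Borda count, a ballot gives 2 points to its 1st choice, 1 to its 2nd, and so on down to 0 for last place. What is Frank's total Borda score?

22

Borda scores:
  Carol: 10·2 + 1 + 5·0 = 21
  Frank: 10·1 + 2 + 5·2 = 22
  Hank: 10·0 + 0 + 5·1 = 5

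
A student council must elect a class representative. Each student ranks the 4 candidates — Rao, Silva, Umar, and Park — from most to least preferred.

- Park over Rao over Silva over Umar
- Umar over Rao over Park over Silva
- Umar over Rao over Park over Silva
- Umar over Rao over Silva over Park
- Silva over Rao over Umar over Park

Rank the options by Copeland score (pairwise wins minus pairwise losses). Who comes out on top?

Umar

Pairwise results:
  Rao vs Silva: Rao wins 4–1.
  Rao vs Umar: Umar wins 3–2.
  Rao vs Park: Rao wins 4–1.
  Silva vs Umar: Umar wins 3–2.
  Silva vs Park: Park wins 3–2.
  Umar vs Park: Umar wins 4–1.
Copeland scores (wins − losses):
  Rao: 2 − 1 = 1
  Silva: 0 − 3 = -3
  Umar: 3 − 0 = 3
  Park: 1 − 2 = -1
Umar has the best Copeland score.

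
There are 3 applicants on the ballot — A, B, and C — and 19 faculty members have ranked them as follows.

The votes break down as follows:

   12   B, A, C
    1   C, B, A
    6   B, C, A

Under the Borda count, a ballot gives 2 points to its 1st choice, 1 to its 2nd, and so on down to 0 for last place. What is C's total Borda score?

8

Borda scores:
  A: 12·1 + 0 + 6·0 = 12
  B: 12·2 + 1 + 6·2 = 37
  C: 12·0 + 2 + 6·1 = 8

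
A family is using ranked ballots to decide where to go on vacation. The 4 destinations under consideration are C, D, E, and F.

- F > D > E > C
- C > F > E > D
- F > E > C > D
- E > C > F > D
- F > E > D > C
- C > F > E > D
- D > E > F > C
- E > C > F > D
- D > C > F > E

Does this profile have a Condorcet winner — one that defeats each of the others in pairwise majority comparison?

No

Head-to-head results (9 voters total):
C vs D: C wins 5–4.
C vs E: E wins 6–3.
C vs F: C wins 5–4.
D vs E: E wins 6–3.
D vs F: F wins 7–2.
E vs F: F wins 6–3.
No candidate beats all others: C beats F beats E beats C, a majority cycle.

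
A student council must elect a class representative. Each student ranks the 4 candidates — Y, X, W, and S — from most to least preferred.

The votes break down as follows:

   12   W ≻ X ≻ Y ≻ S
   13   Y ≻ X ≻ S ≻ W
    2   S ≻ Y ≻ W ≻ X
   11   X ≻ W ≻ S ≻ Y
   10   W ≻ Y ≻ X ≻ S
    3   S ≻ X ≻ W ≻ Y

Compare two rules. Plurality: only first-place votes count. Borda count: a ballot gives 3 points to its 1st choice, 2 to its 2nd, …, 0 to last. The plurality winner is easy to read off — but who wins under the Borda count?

X

Plurality first-place counts: Y 13, X 11, W 22, S 5 → W.
Borda totals: Y 75, X 99, W 93, S 39 → X.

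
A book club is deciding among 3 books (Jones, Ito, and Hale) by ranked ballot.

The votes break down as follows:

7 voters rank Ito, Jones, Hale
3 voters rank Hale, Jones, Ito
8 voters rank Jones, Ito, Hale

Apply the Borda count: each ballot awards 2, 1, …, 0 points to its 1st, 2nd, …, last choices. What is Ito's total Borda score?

Borda scores:
  Jones: 7·1 + 3·1 + 8·2 = 26
  Ito: 7·2 + 3·0 + 8·1 = 22
  Hale: 7·0 + 3·2 + 8·0 = 6

22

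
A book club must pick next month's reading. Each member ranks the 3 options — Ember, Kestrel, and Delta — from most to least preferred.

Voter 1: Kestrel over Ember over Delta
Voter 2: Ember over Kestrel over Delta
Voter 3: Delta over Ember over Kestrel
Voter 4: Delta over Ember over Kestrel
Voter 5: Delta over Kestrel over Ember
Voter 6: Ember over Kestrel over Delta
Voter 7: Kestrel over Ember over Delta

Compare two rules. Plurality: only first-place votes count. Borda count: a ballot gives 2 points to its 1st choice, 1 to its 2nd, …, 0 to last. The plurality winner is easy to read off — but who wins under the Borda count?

Ember

Plurality first-place counts: Ember 2, Kestrel 2, Delta 3 → Delta.
Borda totals: Ember 8, Kestrel 7, Delta 6 → Ember.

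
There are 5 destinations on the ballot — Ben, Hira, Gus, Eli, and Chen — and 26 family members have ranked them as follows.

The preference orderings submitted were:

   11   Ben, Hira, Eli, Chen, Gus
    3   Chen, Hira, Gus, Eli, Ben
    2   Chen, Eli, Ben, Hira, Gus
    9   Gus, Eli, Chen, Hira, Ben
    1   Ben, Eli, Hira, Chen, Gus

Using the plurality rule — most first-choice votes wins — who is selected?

Ben

First-place vote totals:
  Ben: 12
  Hira: 0
  Gus: 9
  Eli: 0
  Chen: 5
Ben has the most first-place votes.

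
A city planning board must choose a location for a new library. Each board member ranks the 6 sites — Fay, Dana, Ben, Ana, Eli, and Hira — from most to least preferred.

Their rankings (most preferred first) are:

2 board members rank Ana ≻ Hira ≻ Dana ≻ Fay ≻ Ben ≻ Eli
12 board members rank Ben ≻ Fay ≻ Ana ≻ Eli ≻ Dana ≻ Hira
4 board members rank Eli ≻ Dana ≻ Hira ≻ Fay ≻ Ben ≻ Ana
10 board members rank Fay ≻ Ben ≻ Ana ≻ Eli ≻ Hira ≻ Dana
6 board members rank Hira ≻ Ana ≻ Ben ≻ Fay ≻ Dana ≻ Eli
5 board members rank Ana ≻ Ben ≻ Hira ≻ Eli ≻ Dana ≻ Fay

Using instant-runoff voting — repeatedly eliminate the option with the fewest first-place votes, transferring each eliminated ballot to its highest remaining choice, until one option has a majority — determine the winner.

Round 1: Ben 12, Fay 10, Ana 7, Hira 6, Eli 4, Dana 0. Dana has the fewest and is eliminated.
Round 2: Ben 12, Fay 10, Ana 7, Hira 6, Eli 4. Eli has the fewest and is eliminated.
Round 3: Ben 12, Fay 10, Hira 10, Ana 7. Ana has the fewest and is eliminated.
Round 4: Ben 17, Hira 12, Fay 10. Fay has the fewest and is eliminated.
Round 5: Ben 27, Hira 12. Ben has a majority.

Ben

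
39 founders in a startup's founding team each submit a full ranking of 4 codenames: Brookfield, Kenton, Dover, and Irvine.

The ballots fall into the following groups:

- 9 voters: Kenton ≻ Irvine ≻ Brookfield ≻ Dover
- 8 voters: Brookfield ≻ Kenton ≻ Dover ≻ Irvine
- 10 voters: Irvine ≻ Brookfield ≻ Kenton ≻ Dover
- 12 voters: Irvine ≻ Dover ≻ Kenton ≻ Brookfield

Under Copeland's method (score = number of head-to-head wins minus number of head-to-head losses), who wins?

Pairwise results:
  Brookfield vs Kenton: Kenton wins 21–18.
  Brookfield vs Dover: Brookfield wins 27–12.
  Brookfield vs Irvine: Irvine wins 31–8.
  Kenton vs Dover: Kenton wins 27–12.
  Kenton vs Irvine: Irvine wins 22–17.
  Dover vs Irvine: Irvine wins 31–8.
Copeland scores (wins − losses):
  Brookfield: 1 − 2 = -1
  Kenton: 2 − 1 = 1
  Dover: 0 − 3 = -3
  Irvine: 3 − 0 = 3
Irvine has the best Copeland score.

Irvine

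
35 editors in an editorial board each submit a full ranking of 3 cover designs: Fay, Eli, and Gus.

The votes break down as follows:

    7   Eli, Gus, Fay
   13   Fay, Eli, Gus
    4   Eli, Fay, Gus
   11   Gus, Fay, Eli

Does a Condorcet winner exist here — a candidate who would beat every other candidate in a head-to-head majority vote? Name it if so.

There is no Condorcet winner

Head-to-head results (35 voters total):
Fay vs Eli: Fay wins 24–11.
Fay vs Gus: Gus wins 18–17.
Eli vs Gus: Eli wins 24–11.
No candidate beats all others: Fay beats Eli beats Gus beats Fay, a majority cycle.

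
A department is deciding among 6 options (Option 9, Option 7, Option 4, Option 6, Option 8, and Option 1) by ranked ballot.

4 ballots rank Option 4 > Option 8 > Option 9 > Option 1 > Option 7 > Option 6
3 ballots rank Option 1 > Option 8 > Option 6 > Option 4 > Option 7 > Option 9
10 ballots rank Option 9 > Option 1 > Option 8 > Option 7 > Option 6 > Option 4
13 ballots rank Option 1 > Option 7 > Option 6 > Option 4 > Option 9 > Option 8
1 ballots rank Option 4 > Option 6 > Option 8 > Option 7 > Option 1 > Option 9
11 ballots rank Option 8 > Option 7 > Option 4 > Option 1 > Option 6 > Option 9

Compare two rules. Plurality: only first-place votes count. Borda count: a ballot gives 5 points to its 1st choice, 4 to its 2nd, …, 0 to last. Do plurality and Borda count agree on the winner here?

Yes

Plurality first-place counts: Option 9 10, Option 7 0, Option 4 5, Option 6 0, Option 8 11, Option 1 16 → Option 1.
Borda totals: Option 9 75, Option 7 125, Option 4 90, Option 6 73, Option 8 116, Option 1 151 → Option 1.
The two rules agree on Option 1.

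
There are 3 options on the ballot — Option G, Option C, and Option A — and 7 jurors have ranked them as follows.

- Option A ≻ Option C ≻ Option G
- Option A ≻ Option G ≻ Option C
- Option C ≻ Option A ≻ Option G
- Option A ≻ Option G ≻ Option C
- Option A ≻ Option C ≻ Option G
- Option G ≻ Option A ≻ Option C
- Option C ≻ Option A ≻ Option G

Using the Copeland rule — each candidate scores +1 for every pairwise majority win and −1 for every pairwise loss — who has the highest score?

Option A

Pairwise results:
  Option G vs Option C: Option C wins 4–3.
  Option G vs Option A: Option A wins 6–1.
  Option C vs Option A: Option A wins 5–2.
Copeland scores (wins − losses):
  Option G: 0 − 2 = -2
  Option C: 1 − 1 = 0
  Option A: 2 − 0 = 2
Option A has the best Copeland score.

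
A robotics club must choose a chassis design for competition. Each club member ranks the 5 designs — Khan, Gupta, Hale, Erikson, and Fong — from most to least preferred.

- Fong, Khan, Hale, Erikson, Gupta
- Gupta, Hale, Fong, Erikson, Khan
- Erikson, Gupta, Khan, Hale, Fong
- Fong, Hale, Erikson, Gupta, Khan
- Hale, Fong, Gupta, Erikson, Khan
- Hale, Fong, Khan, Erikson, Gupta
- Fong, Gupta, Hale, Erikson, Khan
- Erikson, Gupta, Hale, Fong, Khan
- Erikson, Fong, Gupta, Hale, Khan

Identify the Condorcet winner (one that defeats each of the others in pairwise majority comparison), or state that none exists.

There is no Condorcet winner

Head-to-head results (9 voters total):
Khan vs Gupta: Gupta wins 7–2.
Khan vs Hale: Hale wins 7–2.
Khan vs Erikson: Erikson wins 7–2.
Khan vs Fong: Fong wins 8–1.
Gupta vs Hale: Gupta wins 5–4.
Gupta vs Erikson: Erikson wins 6–3.
Gupta vs Fong: Fong wins 6–3.
Hale vs Erikson: Hale wins 6–3.
Hale vs Fong: Hale wins 5–4.
Erikson vs Fong: Fong wins 6–3.
No candidate beats all others: Gupta beats Hale beats Erikson beats Gupta, a majority cycle.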